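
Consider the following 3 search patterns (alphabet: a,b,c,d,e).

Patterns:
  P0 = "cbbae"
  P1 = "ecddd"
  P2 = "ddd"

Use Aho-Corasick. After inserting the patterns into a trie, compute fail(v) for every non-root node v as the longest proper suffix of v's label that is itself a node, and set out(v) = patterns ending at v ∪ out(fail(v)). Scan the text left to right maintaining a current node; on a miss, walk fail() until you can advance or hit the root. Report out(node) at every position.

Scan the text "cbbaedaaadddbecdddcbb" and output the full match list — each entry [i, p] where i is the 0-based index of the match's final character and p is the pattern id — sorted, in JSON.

Build:
Trie nodes:
  n0 'ε': c→1 d→11 e→6
  n1 'c': b→2
  n2 'cb': b→3
  n3 'cbb': a→4
  n4 'cbba': e→5
  n5 'cbbae': ·  ←P0
  n6 'e': c→7
  n7 'ec': d→8
  n8 'ecd': d→9
  n9 'ecdd': d→10
  n10 'ecddd': ·  ←P1
  n11 'd': d→12
  n12 'dd': d→13
  n13 'ddd': ·  ←P2

BFS fail/out derivation:
  fail(1) 'c': from fail(0)=0 chase 'c': 0 ⇒ 0;  out=∅∪out(0)=∅
  fail(6) 'e': from fail(0)=0 chase 'e': 0 ⇒ 0;  out=∅∪out(0)=∅
  fail(11) 'd': from fail(0)=0 chase 'd': 0 ⇒ 0;  out=∅∪out(0)=∅
  fail(2) 'cb': from fail(1)=0 chase 'b': 0 ⇒ 0;  out=∅∪out(0)=∅
  fail(7) 'ec': from fail(6)=0 chase 'c': 0 ⇒ 1;  out=∅∪out(1)=∅
  fail(12) 'dd': from fail(11)=0 chase 'd': 0 ⇒ 11;  out=∅∪out(11)=∅
  fail(3) 'cbb': from fail(2)=0 chase 'b': 0 ⇒ 0;  out=∅∪out(0)=∅
  fail(8) 'ecd': from fail(7)=1 chase 'd': 1→0 ⇒ 11;  out=∅∪out(11)=∅
  fail(13) 'ddd': from fail(12)=11 chase 'd': 11 ⇒ 12;  out={2}∪out(12)={2}
  fail(4) 'cbba': from fail(3)=0 chase 'a': 0 ⇒ 0;  out=∅∪out(0)=∅
  fail(9) 'ecdd': from fail(8)=11 chase 'd': 11 ⇒ 12;  out=∅∪out(12)=∅
  fail(5) 'cbbae': from fail(4)=0 chase 'e': 0 ⇒ 6;  out={0}∪out(6)={0}
  fail(10) 'ecddd': from fail(9)=12 chase 'd': 12 ⇒ 13;  out={1}∪out(13)={1,2}

Scan:
[0] read 'c'  n0⇒n1
[1] read 'b'  n1⇒n2
[2] read 'b'  n2⇒n3
[3] read 'a'  n3⇒n4
[4] read 'e'  n4⇒n5  emit P0@[0:4]
[5] read 'd'  n5⇒n11 (fail-walked)
[6] read 'a'  n11⇒n0 (fail-walked)
[7] read 'a'  n0⇒n0
[8] read 'a'  n0⇒n0
[9] read 'd'  n0⇒n11
[10] read 'd'  n11⇒n12
[11] read 'd'  n12⇒n13  emit P2@[9:11]
[12] read 'b'  n13⇒n0 (fail-walked)
[13] read 'e'  n0⇒n6
[14] read 'c'  n6⇒n7
[15] read 'd'  n7⇒n8
[16] read 'd'  n8⇒n9
[17] read 'd'  n9⇒n10  emit P1@[13:17],P2@[15:17]
[18] read 'c'  n10⇒n1 (fail-walked)
[19] read 'b'  n1⇒n2
[20] read 'b'  n2⇒n3

All matches (sorted): [[4,0],[11,2],[17,1],[17,2]]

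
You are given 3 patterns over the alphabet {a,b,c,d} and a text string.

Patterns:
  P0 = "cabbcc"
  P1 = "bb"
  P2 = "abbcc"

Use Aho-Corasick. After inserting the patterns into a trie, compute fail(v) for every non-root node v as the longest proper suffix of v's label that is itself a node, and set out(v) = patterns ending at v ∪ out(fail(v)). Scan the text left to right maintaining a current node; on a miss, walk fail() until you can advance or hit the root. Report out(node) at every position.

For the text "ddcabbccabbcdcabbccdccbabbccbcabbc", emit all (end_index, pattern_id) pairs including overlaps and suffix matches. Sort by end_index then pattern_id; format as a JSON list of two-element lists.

Build:
Trie nodes:
  0='ε' goto a→9 b→7 c→1
  1='c' goto a→2
  2='ca' goto b→3
  3='cab' goto b→4
  4='cabb' goto c→5
  5='cabbc' goto c→6
  6='cabbcc' goto ·  ←P0
  7='b' goto b→8
  8='bb' goto ·  ←P1
  9='a' goto b→10
  10='ab' goto b→11
  11='abb' goto c→12
  12='abbc' goto c→13
  13='abbcc' goto ·  ←P2

BFS fail/out derivation:
  n1('c'): parent n0 fail=0; on 'c' 0 → fail=0;  out ∅∪∅=∅
  n7('b'): parent n0 fail=0; on 'b' 0 → fail=0;  out ∅∪∅=∅
  n9('a'): parent n0 fail=0; on 'a' 0 → fail=0;  out ∅∪∅=∅
  n2('ca'): parent n1 fail=0; on 'a' 0 → fail=9;  out ∅∪∅=∅
  n8('bb'): parent n7 fail=0; on 'b' 0 → fail=7;  out {1}∪∅={1}
  n10('ab'): parent n9 fail=0; on 'b' 0 → fail=7;  out ∅∪∅=∅
  n3('cab'): parent n2 fail=9; on 'b' 9 → fail=10;  out ∅∪∅=∅
  n11('abb'): parent n10 fail=7; on 'b' 7 → fail=8;  out ∅∪{1}={1}
  n4('cabb'): parent n3 fail=10; on 'b' 10 → fail=11;  out ∅∪{1}={1}
  n12('abbc'): parent n11 fail=8; on 'c' 8→7→0 → fail=1;  out ∅∪∅=∅
  n5('cabbc'): parent n4 fail=11; on 'c' 11 → fail=12;  out ∅∪∅=∅
  n13('abbcc'): parent n12 fail=1; on 'c' 1→0 → fail=1;  out {2}∪∅={2}
  n6('cabbcc'): parent n5 fail=12; on 'c' 12 → fail=13;  out {0}∪{2}={0,2}

Text stream:
[0] read 'd'  n0⇒n0
[1] read 'd'  n0⇒n0
[2] read 'c'  n0⇒n1
[3] read 'a'  n1⇒n2
[4] read 'b'  n2⇒n3
[5] read 'b'  n3⇒n4  emit P1@[4:5]
[6] read 'c'  n4⇒n5
[7] read 'c'  n5⇒n6  emit P0@[2:7],P2@[3:7]
[8] read 'a'  n6⇒n2 (via fail)
[9] read 'b'  n2⇒n3
[10] read 'b'  n3⇒n4  emit P1@[9:10]
[11] read 'c'  n4⇒n5
[12] read 'd'  n5⇒n0 (via fail)
[13] read 'c'  n0⇒n1
[14] read 'a'  n1⇒n2
[15] read 'b'  n2⇒n3
[16] read 'b'  n3⇒n4  emit P1@[15:16]
[17] read 'c'  n4⇒n5
[18] read 'c'  n5⇒n6  emit P0@[13:18],P2@[14:18]
[19] read 'd'  n6⇒n0 (via fail)
[20] read 'c'  n0⇒n1
[21] read 'c'  n1⇒n1 (via fail)
[22] read 'b'  n1⇒n7 (via fail)
[23] read 'a'  n7⇒n9 (via fail)
[24] read 'b'  n9⇒n10
[25] read 'b'  n10⇒n11  emit P1@[24:25]
[26] read 'c'  n11⇒n12
[27] read 'c'  n12⇒n13  emit P2@[23:27]
[28] read 'b'  n13⇒n7 (via fail)
[29] read 'c'  n7⇒n1 (via fail)
[30] read 'a'  n1⇒n2
[31] read 'b'  n2⇒n3
[32] read 'b'  n3⇒n4  emit P1@[31:32]
[33] read 'c'  n4⇒n5

Result: [[5,1],[7,0],[7,2],[10,1],[16,1],[18,0],[18,2],[25,1],[27,2],[32,1]]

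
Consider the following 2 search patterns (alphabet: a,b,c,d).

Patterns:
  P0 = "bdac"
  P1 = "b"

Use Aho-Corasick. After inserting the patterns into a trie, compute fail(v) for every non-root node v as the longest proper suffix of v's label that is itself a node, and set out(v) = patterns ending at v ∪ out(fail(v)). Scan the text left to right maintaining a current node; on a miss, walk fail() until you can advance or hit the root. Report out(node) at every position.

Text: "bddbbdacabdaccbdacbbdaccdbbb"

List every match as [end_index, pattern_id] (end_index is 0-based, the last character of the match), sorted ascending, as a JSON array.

Build automaton:
Trie (insert patterns):
  0='ε' goto b→1
  1='b' goto d→2  ←P1
  2='bd' goto a→3
  3='bda' goto c→4
  4='bdac' goto ·  ←P0

BFS fail/out derivation:
  n1('b'): parent n0 fail=0; on 'b' 0 → fail=0;  out {1}∪∅={1}
  n2('bd'): parent n1 fail=0; on 'd' 0 → fail=0;  out ∅∪∅=∅
  n3('bda'): parent n2 fail=0; on 'a' 0 → fail=0;  out ∅∪∅=∅
  n4('bdac'): parent n3 fail=0; on 'c' 0 → fail=0;  out {0}∪∅={0}

Scan:
[0] read 'b'  n0⇒n1  → match P1@[0:0]
[1] read 'd'  n1⇒n2
[2] read 'd'  n2⇒n0 (fail-walked)
[3] read 'b'  n0⇒n1  → match P1@[3:3]
[4] read 'b'  n1⇒n1 (fail-walked)  → match P1@[4:4]
[5] read 'd'  n1⇒n2
[6] read 'a'  n2⇒n3
[7] read 'c'  n3⇒n4  → match P0@[4:7]
[8] read 'a'  n4⇒n0 (fail-walked)
[9] read 'b'  n0⇒n1  → match P1@[9:9]
[10] read 'd'  n1⇒n2
[11] read 'a'  n2⇒n3
[12] read 'c'  n3⇒n4  → match P0@[9:12]
[13] read 'c'  n4⇒n0 (fail-walked)
[14] read 'b'  n0⇒n1  → match P1@[14:14]
[15] read 'd'  n1⇒n2
[16] read 'a'  n2⇒n3
[17] read 'c'  n3⇒n4  → match P0@[14:17]
[18] read 'b'  n4⇒n1 (fail-walked)  → match P1@[18:18]
[19] read 'b'  n1⇒n1 (fail-walked)  → match P1@[19:19]
[20] read 'd'  n1⇒n2
[21] read 'a'  n2⇒n3
[22] read 'c'  n3⇒n4  → match P0@[19:22]
[23] read 'c'  n4⇒n0 (fail-walked)
[24] read 'd'  n0⇒n0
[25] read 'b'  n0⇒n1  → match P1@[25:25]
[26] read 'b'  n1⇒n1 (fail-walked)  → match P1@[26:26]
[27] read 'b'  n1⇒n1 (fail-walked)  → match P1@[27:27]

Result: [[0,1],[3,1],[4,1],[7,0],[9,1],[12,0],[14,1],[17,0],[18,1],[19,1],[22,0],[25,1],[26,1],[27,1]]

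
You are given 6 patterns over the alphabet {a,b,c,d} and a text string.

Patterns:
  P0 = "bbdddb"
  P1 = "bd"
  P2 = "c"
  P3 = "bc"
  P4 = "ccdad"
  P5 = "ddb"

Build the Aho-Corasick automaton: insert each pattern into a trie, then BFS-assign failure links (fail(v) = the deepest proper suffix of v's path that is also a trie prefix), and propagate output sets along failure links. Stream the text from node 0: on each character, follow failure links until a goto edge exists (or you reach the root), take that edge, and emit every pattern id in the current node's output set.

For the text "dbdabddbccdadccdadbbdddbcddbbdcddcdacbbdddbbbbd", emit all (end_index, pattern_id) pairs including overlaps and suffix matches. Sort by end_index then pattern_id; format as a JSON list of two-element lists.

Construct AC machine:
Trie (insert patterns):
  0='ε' goto b→1 c→8 d→14
  1='b' goto b→2 c→9 d→7
  2='bb' goto d→3
  3='bbd' goto d→4
  4='bbdd' goto d→5
  5='bbddd' goto b→6
  6='bbdddb' goto ·  [P0 ends]
  7='bd' goto ·  [P1 ends]
  8='c' goto c→10  [P2 ends]
  9='bc' goto ·  [P3 ends]
  10='cc' goto d→11
  11='ccd' goto a→12
  12='ccda' goto d→13
  13='ccdad' goto ·  [P4 ends]
  14='d' goto d→15
  15='dd' goto b→16
  16='ddb' goto ·  [P5 ends]

BFS fail/out derivation:
  fail(1) 'b': from fail(0)=0 chase 'b': 0 ⇒ 0;  out=∅∪out(0)=∅
  fail(8) 'c': from fail(0)=0 chase 'c': 0 ⇒ 0;  out={2}∪out(0)={2}
  fail(14) 'd': from fail(0)=0 chase 'd': 0 ⇒ 0;  out=∅∪out(0)=∅
  fail(2) 'bb': from fail(1)=0 chase 'b': 0 ⇒ 1;  out=∅∪out(1)=∅
  fail(7) 'bd': from fail(1)=0 chase 'd': 0 ⇒ 14;  out={1}∪out(14)={1}
  fail(9) 'bc': from fail(1)=0 chase 'c': 0 ⇒ 8;  out={3}∪out(8)={2,3}
  fail(10) 'cc': from fail(8)=0 chase 'c': 0 ⇒ 8;  out=∅∪out(8)={2}
  fail(15) 'dd': from fail(14)=0 chase 'd': 0 ⇒ 14;  out=∅∪out(14)=∅
  fail(3) 'bbd': from fail(2)=1 chase 'd': 1 ⇒ 7;  out=∅∪out(7)={1}
  fail(11) 'ccd': from fail(10)=8 chase 'd': 8→0 ⇒ 14;  out=∅∪out(14)=∅
  fail(16) 'ddb': from fail(15)=14 chase 'b': 14→0 ⇒ 1;  out={5}∪out(1)={5}
  fail(4) 'bbdd': from fail(3)=7 chase 'd': 7→14 ⇒ 15;  out=∅∪out(15)=∅
  fail(12) 'ccda': from fail(11)=14 chase 'a': 14→0 ⇒ 0;  out=∅∪out(0)=∅
  fail(5) 'bbddd': from fail(4)=15 chase 'd': 15→14 ⇒ 15;  out=∅∪out(15)=∅
  fail(13) 'ccdad': from fail(12)=0 chase 'd': 0 ⇒ 14;  out={4}∪out(14)={4}
  fail(6) 'bbdddb': from fail(5)=15 chase 'b': 15 ⇒ 16;  out={0}∪out(16)={0,5}

Scan:
pos 0 'd': at 14
pos 1 'b': at 1 (via fail)
pos 2 'd': at 7  emit P1@[1:2]
pos 3 'a': at 0 (via fail)
pos 4 'b': at 1
pos 5 'd': at 7  emit P1@[4:5]
pos 6 'd': at 15 (via fail)
pos 7 'b': at 16  emit P5@[5:7]
pos 8 'c': at 9 (via fail)  emit P2@[8:8],P3@[7:8]
pos 9 'c': at 10 (via fail)  emit P2@[9:9]
pos 10 'd': at 11
pos 11 'a': at 12
pos 12 'd': at 13  emit P4@[8:12]
pos 13 'c': at 8 (via fail)  emit P2@[13:13]
pos 14 'c': at 10  emit P2@[14:14]
pos 15 'd': at 11
pos 16 'a': at 12
pos 17 'd': at 13  emit P4@[13:17]
pos 18 'b': at 1 (via fail)
pos 19 'b': at 2
pos 20 'd': at 3  emit P1@[19:20]
pos 21 'd': at 4
pos 22 'd': at 5
pos 23 'b': at 6  emit P0@[18:23],P5@[21:23]
pos 24 'c': at 9 (via fail)  emit P2@[24:24],P3@[23:24]
pos 25 'd': at 14 (via fail)
pos 26 'd': at 15
pos 27 'b': at 16  emit P5@[25:27]
pos 28 'b': at 2 (via fail)
pos 29 'd': at 3  emit P1@[28:29]
pos 30 'c': at 8 (via fail)  emit P2@[30:30]
pos 31 'd': at 14 (via fail)
pos 32 'd': at 15
pos 33 'c': at 8 (via fail)  emit P2@[33:33]
pos 34 'd': at 14 (via fail)
pos 35 'a': at 0 (via fail)
pos 36 'c': at 8  emit P2@[36:36]
pos 37 'b': at 1 (via fail)
pos 38 'b': at 2
pos 39 'd': at 3  emit P1@[38:39]
pos 40 'd': at 4
pos 41 'd': at 5
pos 42 'b': at 6  emit P0@[37:42],P5@[40:42]
pos 43 'b': at 2 (via fail)
pos 44 'b': at 2 (via fail)
pos 45 'b': at 2 (via fail)
pos 46 'd': at 3  emit P1@[45:46]

All matches (sorted): [[2,1],[5,1],[7,5],[8,2],[8,3],[9,2],[12,4],[13,2],[14,2],[17,4],[20,1],[23,0],[23,5],[24,2],[24,3],[27,5],[29,1],[30,2],[33,2],[36,2],[39,1],[42,0],[42,5],[46,1]]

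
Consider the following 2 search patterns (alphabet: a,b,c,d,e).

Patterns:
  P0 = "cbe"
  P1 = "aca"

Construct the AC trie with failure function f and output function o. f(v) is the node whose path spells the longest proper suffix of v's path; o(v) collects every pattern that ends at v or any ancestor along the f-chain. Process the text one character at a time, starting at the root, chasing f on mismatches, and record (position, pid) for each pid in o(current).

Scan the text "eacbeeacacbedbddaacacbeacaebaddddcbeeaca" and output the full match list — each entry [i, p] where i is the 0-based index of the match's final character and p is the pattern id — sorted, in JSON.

Build automaton:
Trie nodes:
  n0 'ε': a→4 c→1
  n1 'c': b→2
  n2 'cb': e→3
  n3 'cbe': ·  ←P0
  n4 'a': c→5
  n5 'ac': a→6
  n6 'aca': ·  ←P1

Failure links (BFS by depth):
  n1('c'): parent n0 fail=0; on 'c' 0 → fail=0;  out ∅∪∅=∅
  n4('a'): parent n0 fail=0; on 'a' 0 → fail=0;  out ∅∪∅=∅
  n2('cb'): parent n1 fail=0; on 'b' 0 → fail=0;  out ∅∪∅=∅
  n5('ac'): parent n4 fail=0; on 'c' 0 → fail=1;  out ∅∪∅=∅
  n3('cbe'): parent n2 fail=0; on 'e' 0 → fail=0;  out {0}∪∅={0}
  n6('aca'): parent n5 fail=1; on 'a' 1→0 → fail=4;  out {1}∪∅={1}

Run:
pos 0 'e': at 0
pos 1 'a': at 4
pos 2 'c': at 5
pos 3 'b': at 2 (fail-walked)
pos 4 'e': at 3  → match P0@[2:4]
pos 5 'e': at 0 (fail-walked)
pos 6 'a': at 4
pos 7 'c': at 5
pos 8 'a': at 6  → match P1@[6:8]
pos 9 'c': at 5 (fail-walked)
pos 10 'b': at 2 (fail-walked)
pos 11 'e': at 3  → match P0@[9:11]
pos 12 'd': at 0 (fail-walked)
pos 13 'b': at 0
pos 14 'd': at 0
pos 15 'd': at 0
pos 16 'a': at 4
pos 17 'a': at 4 (fail-walked)
pos 18 'c': at 5
pos 19 'a': at 6  → match P1@[17:19]
pos 20 'c': at 5 (fail-walked)
pos 21 'b': at 2 (fail-walked)
pos 22 'e': at 3  → match P0@[20:22]
pos 23 'a': at 4 (fail-walked)
pos 24 'c': at 5
pos 25 'a': at 6  → match P1@[23:25]
pos 26 'e': at 0 (fail-walked)
pos 27 'b': at 0
pos 28 'a': at 4
pos 29 'd': at 0 (fail-walked)
pos 30 'd': at 0
pos 31 'd': at 0
pos 32 'd': at 0
pos 33 'c': at 1
pos 34 'b': at 2
pos 35 'e': at 3  → match P0@[33:35]
pos 36 'e': at 0 (fail-walked)
pos 37 'a': at 4
pos 38 'c': at 5
pos 39 'a': at 6  → match P1@[37:39]

All matches (sorted): [[4,0],[8,1],[11,0],[19,1],[22,0],[25,1],[35,0],[39,1]]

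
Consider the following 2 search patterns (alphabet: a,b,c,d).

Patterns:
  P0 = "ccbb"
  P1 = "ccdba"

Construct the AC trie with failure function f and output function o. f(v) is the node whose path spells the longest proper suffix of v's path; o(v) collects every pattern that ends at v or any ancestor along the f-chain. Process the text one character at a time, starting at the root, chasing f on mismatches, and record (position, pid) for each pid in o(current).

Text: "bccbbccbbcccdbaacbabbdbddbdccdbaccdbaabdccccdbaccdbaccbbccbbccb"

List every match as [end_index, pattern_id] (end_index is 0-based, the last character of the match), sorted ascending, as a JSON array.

Build automaton:
Trie (insert patterns):
  n0 'ε': c→1
  n1 'c': c→2
  n2 'cc': b→3 d→5
  n3 'ccb': b→4
  n4 'ccbb': ·  [P0 ends]
  n5 'ccd': b→6
  n6 'ccdb': a→7
  n7 'ccdba': ·  [P1 ends]

BFS fail/out derivation:
  fail(1) 'c': from fail(0)=0 chase 'c': 0 ⇒ 0;  out=∅∪out(0)=∅
  fail(2) 'cc': from fail(1)=0 chase 'c': 0 ⇒ 1;  out=∅∪out(1)=∅
  fail(3) 'ccb': from fail(2)=1 chase 'b': 1→0 ⇒ 0;  out=∅∪out(0)=∅
  fail(5) 'ccd': from fail(2)=1 chase 'd': 1→0 ⇒ 0;  out=∅∪out(0)=∅
  fail(4) 'ccbb': from fail(3)=0 chase 'b': 0 ⇒ 0;  out={0}∪out(0)={0}
  fail(6) 'ccdb': from fail(5)=0 chase 'b': 0 ⇒ 0;  out=∅∪out(0)=∅
  fail(7) 'ccdba': from fail(6)=0 chase 'a': 0 ⇒ 0;  out={1}∪out(0)={1}

Text stream:
i=0 'b': node 0→0
i=1 'c': node 0→1
i=2 'c': node 1→2
i=3 'b': node 2→3
i=4 'b': node 3→4  ** P0@[1:4]
i=5 'c': node 4→1 ·f
i=6 'c': node 1→2
i=7 'b': node 2→3
i=8 'b': node 3→4  ** P0@[5:8]
i=9 'c': node 4→1 ·f
i=10 'c': node 1→2
i=11 'c': node 2→2 ·f
i=12 'd': node 2→5
i=13 'b': node 5→6
i=14 'a': node 6→7  ** P1@[10:14]
i=15 'a': node 7→0 ·f
i=16 'c': node 0→1
i=17 'b': node 1→0 ·f
i=18 'a': node 0→0
i=19 'b': node 0→0
i=20 'b': node 0→0
i=21 'd': node 0→0
i=22 'b': node 0→0
i=23 'd': node 0→0
i=24 'd': node 0→0
i=25 'b': node 0→0
i=26 'd': node 0→0
i=27 'c': node 0→1
i=28 'c': node 1→2
i=29 'd': node 2→5
i=30 'b': node 5→6
i=31 'a': node 6→7  ** P1@[27:31]
i=32 'c': node 7→1 ·f
i=33 'c': node 1→2
i=34 'd': node 2→5
i=35 'b': node 5→6
i=36 'a': node 6→7  ** P1@[32:36]
i=37 'a': node 7→0 ·f
i=38 'b': node 0→0
i=39 'd': node 0→0
i=40 'c': node 0→1
i=41 'c': node 1→2
i=42 'c': node 2→2 ·f
i=43 'c': node 2→2 ·f
i=44 'd': node 2→5
i=45 'b': node 5→6
i=46 'a': node 6→7  ** P1@[42:46]
i=47 'c': node 7→1 ·f
i=48 'c': node 1→2
i=49 'd': node 2→5
i=50 'b': node 5→6
i=51 'a': node 6→7  ** P1@[47:51]
i=52 'c': node 7→1 ·f
i=53 'c': node 1→2
i=54 'b': node 2→3
i=55 'b': node 3→4  ** P0@[52:55]
i=56 'c': node 4→1 ·f
i=57 'c': node 1→2
i=58 'b': node 2→3
i=59 'b': node 3→4  ** P0@[56:59]
i=60 'c': node 4→1 ·f
i=61 'c': node 1→2
i=62 'b': node 2→3

Result: [[4,0],[8,0],[14,1],[31,1],[36,1],[46,1],[51,1],[55,0],[59,0]]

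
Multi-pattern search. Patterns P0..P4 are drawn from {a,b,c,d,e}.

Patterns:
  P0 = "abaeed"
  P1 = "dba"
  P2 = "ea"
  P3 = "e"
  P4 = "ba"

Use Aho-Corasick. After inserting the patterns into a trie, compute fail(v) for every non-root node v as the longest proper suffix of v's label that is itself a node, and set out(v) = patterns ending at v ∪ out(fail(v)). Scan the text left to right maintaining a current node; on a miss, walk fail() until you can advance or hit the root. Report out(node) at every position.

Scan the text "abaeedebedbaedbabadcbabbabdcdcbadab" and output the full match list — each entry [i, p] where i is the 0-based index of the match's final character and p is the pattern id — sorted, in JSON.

Construct AC machine:
Trie nodes:
  n0 'ε': a→1 b→12 d→7 e→10
  n1 'a': b→2
  n2 'ab': a→3
  n3 'aba': e→4
  n4 'abae': e→5
  n5 'abaee': d→6
  n6 'abaeed': ·  [P0 ends]
  n7 'd': b→8
  n8 'db': a→9
  n9 'dba': ·  [P1 ends]
  n10 'e': a→11  [P3 ends]
  n11 'ea': ·  [P2 ends]
  n12 'b': a→13
  n13 'ba': ·  [P4 ends]

BFS fail/out derivation:
  n1('a'): parent n0 fail=0; on 'a' 0 → fail=0;  out ∅∪∅=∅
  n7('d'): parent n0 fail=0; on 'd' 0 → fail=0;  out ∅∪∅=∅
  n10('e'): parent n0 fail=0; on 'e' 0 → fail=0;  out {3}∪∅={3}
  n12('b'): parent n0 fail=0; on 'b' 0 → fail=0;  out ∅∪∅=∅
  n2('ab'): parent n1 fail=0; on 'b' 0 → fail=12;  out ∅∪∅=∅
  n8('db'): parent n7 fail=0; on 'b' 0 → fail=12;  out ∅∪∅=∅
  n11('ea'): parent n10 fail=0; on 'a' 0 → fail=1;  out {2}∪∅={2}
  n13('ba'): parent n12 fail=0; on 'a' 0 → fail=1;  out {4}∪∅={4}
  n3('aba'): parent n2 fail=12; on 'a' 12 → fail=13;  out ∅∪{4}={4}
  n9('dba'): parent n8 fail=12; on 'a' 12 → fail=13;  out {1}∪{4}={1,4}
  n4('abae'): parent n3 fail=13; on 'e' 13→1→0 → fail=10;  out ∅∪{3}={3}
  n5('abaee'): parent n4 fail=10; on 'e' 10→0 → fail=10;  out ∅∪{3}={3}
  n6('abaeed'): parent n5 fail=10; on 'd' 10→0 → fail=7;  out {0}∪∅={0}

Run:
i=0 'a': node 0→1
i=1 'b': node 1→2
i=2 'a': node 2→3  → match P4@[1:2]
i=3 'e': node 3→4  → match P3@[3:3]
i=4 'e': node 4→5  → match P3@[4:4]
i=5 'd': node 5→6  → match P0@[0:5]
i=6 'e': node 6→10 ·f  → match P3@[6:6]
i=7 'b': node 10→12 ·f
i=8 'e': node 12→10 ·f  → match P3@[8:8]
i=9 'd': node 10→7 ·f
i=10 'b': node 7→8
i=11 'a': node 8→9  → match P1@[9:11],P4@[10:11]
i=12 'e': node 9→10 ·f  → match P3@[12:12]
i=13 'd': node 10→7 ·f
i=14 'b': node 7→8
i=15 'a': node 8→9  → match P1@[13:15],P4@[14:15]
i=16 'b': node 9→2 ·f
i=17 'a': node 2→3  → match P4@[16:17]
i=18 'd': node 3→7 ·f
i=19 'c': node 7→0 ·f
i=20 'b': node 0→12
i=21 'a': node 12→13  → match P4@[20:21]
i=22 'b': node 13→2 ·f
i=23 'b': node 2→12 ·f
i=24 'a': node 12→13  → match P4@[23:24]
i=25 'b': node 13→2 ·f
i=26 'd': node 2→7 ·f
i=27 'c': node 7→0 ·f
i=28 'd': node 0→7
i=29 'c': node 7→0 ·f
i=30 'b': node 0→12
i=31 'a': node 12→13  → match P4@[30:31]
i=32 'd': node 13→7 ·f
i=33 'a': node 7→1 ·f
i=34 'b': node 1→2

Matches: [[2,4],[3,3],[4,3],[5,0],[6,3],[8,3],[11,1],[11,4],[12,3],[15,1],[15,4],[17,4],[21,4],[24,4],[31,4]]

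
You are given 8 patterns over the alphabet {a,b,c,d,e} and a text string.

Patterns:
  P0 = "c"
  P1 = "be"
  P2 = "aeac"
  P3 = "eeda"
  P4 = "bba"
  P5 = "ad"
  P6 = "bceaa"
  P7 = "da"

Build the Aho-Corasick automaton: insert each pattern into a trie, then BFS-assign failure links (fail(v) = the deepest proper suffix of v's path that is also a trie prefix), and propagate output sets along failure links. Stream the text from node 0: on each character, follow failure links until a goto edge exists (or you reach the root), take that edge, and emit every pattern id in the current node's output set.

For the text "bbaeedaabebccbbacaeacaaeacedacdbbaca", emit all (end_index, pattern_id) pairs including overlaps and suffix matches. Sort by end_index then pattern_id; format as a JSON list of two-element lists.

Construct AC machine:
Trie nodes:
  n0 'ε': a→4 b→2 c→1 d→19 e→8
  n1 'c': ·  ←P0
  n2 'b': b→12 c→15 e→3
  n3 'be': ·  ←P1
  n4 'a': d→14 e→5
  n5 'ae': a→6
  n6 'aea': c→7
  n7 'aeac': ·  ←P2
  n8 'e': e→9
  n9 'ee': d→10
  n10 'eed': a→11
  n11 'eeda': ·  ←P3
  n12 'bb': a→13
  n13 'bba': ·  ←P4
  n14 'ad': ·  ←P5
  n15 'bc': e→16
  n16 'bce': a→17
  n17 'bcea': a→18
  n18 'bceaa': ·  ←P6
  n19 'd': a→20
  n20 'da': ·  ←P7

BFS fail/out derivation:
  n1('c'): parent n0 fail=0; on 'c' 0 → fail=0;  out {0}∪∅={0}
  n2('b'): parent n0 fail=0; on 'b' 0 → fail=0;  out ∅∪∅=∅
  n4('a'): parent n0 fail=0; on 'a' 0 → fail=0;  out ∅∪∅=∅
  n8('e'): parent n0 fail=0; on 'e' 0 → fail=0;  out ∅∪∅=∅
  n19('d'): parent n0 fail=0; on 'd' 0 → fail=0;  out ∅∪∅=∅
  n3('be'): parent n2 fail=0; on 'e' 0 → fail=8;  out {1}∪∅={1}
  n5('ae'): parent n4 fail=0; on 'e' 0 → fail=8;  out ∅∪∅=∅
  n9('ee'): parent n8 fail=0; on 'e' 0 → fail=8;  out ∅∪∅=∅
  n12('bb'): parent n2 fail=0; on 'b' 0 → fail=2;  out ∅∪∅=∅
  n14('ad'): parent n4 fail=0; on 'd' 0 → fail=19;  out {5}∪∅={5}
  n15('bc'): parent n2 fail=0; on 'c' 0 → fail=1;  out ∅∪{0}={0}
  n20('da'): parent n19 fail=0; on 'a' 0 → fail=4;  out {7}∪∅={7}
  n6('aea'): parent n5 fail=8; on 'a' 8→0 → fail=4;  out ∅∪∅=∅
  n10('eed'): parent n9 fail=8; on 'd' 8→0 → fail=19;  out ∅∪∅=∅
  n13('bba'): parent n12 fail=2; on 'a' 2→0 → fail=4;  out {4}∪∅={4}
  n16('bce'): parent n15 fail=1; on 'e' 1→0 → fail=8;  out ∅∪∅=∅
  n7('aeac'): parent n6 fail=4; on 'c' 4→0 → fail=1;  out {2}∪{0}={0,2}
  n11('eeda'): parent n10 fail=19; on 'a' 19 → fail=20;  out {3}∪{7}={3,7}
  n17('bcea'): parent n16 fail=8; on 'a' 8→0 → fail=4;  out ∅∪∅=∅
  n18('bceaa'): parent n17 fail=4; on 'a' 4→0 → fail=4;  out {6}∪∅={6}

Scan:
i=0 'b': node 0→2
i=1 'b': node 2→12
i=2 'a': node 12→13  ** P4@[0:2]
i=3 'e': node 13→5 ·f
i=4 'e': node 5→9 ·f
i=5 'd': node 9→10
i=6 'a': node 10→11  ** P3@[3:6],P7@[5:6]
i=7 'a': node 11→4 ·f
i=8 'b': node 4→2 ·f
i=9 'e': node 2→3  ** P1@[8:9]
i=10 'b': node 3→2 ·f
i=11 'c': node 2→15  ** P0@[11:11]
i=12 'c': node 15→1 ·f  ** P0@[12:12]
i=13 'b': node 1→2 ·f
i=14 'b': node 2→12
i=15 'a': node 12→13  ** P4@[13:15]
i=16 'c': node 13→1 ·f  ** P0@[16:16]
i=17 'a': node 1→4 ·f
i=18 'e': node 4→5
i=19 'a': node 5→6
i=20 'c': node 6→7  ** P0@[20:20],P2@[17:20]
i=21 'a': node 7→4 ·f
i=22 'a': node 4→4 ·f
i=23 'e': node 4→5
i=24 'a': node 5→6
i=25 'c': node 6→7  ** P0@[25:25],P2@[22:25]
i=26 'e': node 7→8 ·f
i=27 'd': node 8→19 ·f
i=28 'a': node 19→20  ** P7@[27:28]
i=29 'c': node 20→1 ·f  ** P0@[29:29]
i=30 'd': node 1→19 ·f
i=31 'b': node 19→2 ·f
i=32 'b': node 2→12
i=33 'a': node 12→13  ** P4@[31:33]
i=34 'c': node 13→1 ·f  ** P0@[34:34]
i=35 'a': node 1→4 ·f

All matches (sorted): [[2,4],[6,3],[6,7],[9,1],[11,0],[12,0],[15,4],[16,0],[20,0],[20,2],[25,0],[25,2],[28,7],[29,0],[33,4],[34,0]]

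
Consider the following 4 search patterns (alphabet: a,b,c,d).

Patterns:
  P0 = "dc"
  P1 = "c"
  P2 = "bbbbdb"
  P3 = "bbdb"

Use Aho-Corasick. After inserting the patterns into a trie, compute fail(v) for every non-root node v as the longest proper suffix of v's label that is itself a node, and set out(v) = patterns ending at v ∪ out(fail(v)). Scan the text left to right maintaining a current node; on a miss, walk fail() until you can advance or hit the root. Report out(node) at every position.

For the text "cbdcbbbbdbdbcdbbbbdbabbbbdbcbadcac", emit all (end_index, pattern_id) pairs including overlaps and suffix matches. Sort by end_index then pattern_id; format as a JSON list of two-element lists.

Construct AC machine:
Trie (insert patterns):
  0='ε' goto b→4 c→3 d→1
  1='d' goto c→2
  2='dc' goto ·  [P0 ends]
  3='c' goto ·  [P1 ends]
  4='b' goto b→5
  5='bb' goto b→6 d→10
  6='bbb' goto b→7
  7='bbbb' goto d→8
  8='bbbbd' goto b→9
  9='bbbbdb' goto ·  [P2 ends]
  10='bbd' goto b→11
  11='bbdb' goto ·  [P3 ends]

BFS fail/out derivation:
  fail(1) 'd': from fail(0)=0 chase 'd': 0 ⇒ 0;  out=∅∪out(0)=∅
  fail(3) 'c': from fail(0)=0 chase 'c': 0 ⇒ 0;  out={1}∪out(0)={1}
  fail(4) 'b': from fail(0)=0 chase 'b': 0 ⇒ 0;  out=∅∪out(0)=∅
  fail(2) 'dc': from fail(1)=0 chase 'c': 0 ⇒ 3;  out={0}∪out(3)={0,1}
  fail(5) 'bb': from fail(4)=0 chase 'b': 0 ⇒ 4;  out=∅∪out(4)=∅
  fail(6) 'bbb': from fail(5)=4 chase 'b': 4 ⇒ 5;  out=∅∪out(5)=∅
  fail(10) 'bbd': from fail(5)=4 chase 'd': 4→0 ⇒ 1;  out=∅∪out(1)=∅
  fail(7) 'bbbb': from fail(6)=5 chase 'b': 5 ⇒ 6;  out=∅∪out(6)=∅
  fail(11) 'bbdb': from fail(10)=1 chase 'b': 1→0 ⇒ 4;  out={3}∪out(4)={3}
  fail(8) 'bbbbd': from fail(7)=6 chase 'd': 6→5 ⇒ 10;  out=∅∪out(10)=∅
  fail(9) 'bbbbdb': from fail(8)=10 chase 'b': 10 ⇒ 11;  out={2}∪out(11)={2,3}

Scan:
pos 0 'c': at 3  → match P1@[0:0]
pos 1 'b': at 4 ·f
pos 2 'd': at 1 ·f
pos 3 'c': at 2  → match P0@[2:3],P1@[3:3]
pos 4 'b': at 4 ·f
pos 5 'b': at 5
pos 6 'b': at 6
pos 7 'b': at 7
pos 8 'd': at 8
pos 9 'b': at 9  → match P2@[4:9],P3@[6:9]
pos 10 'd': at 1 ·f
pos 11 'b': at 4 ·f
pos 12 'c': at 3 ·f  → match P1@[12:12]
pos 13 'd': at 1 ·f
pos 14 'b': at 4 ·f
pos 15 'b': at 5
pos 16 'b': at 6
pos 17 'b': at 7
pos 18 'd': at 8
pos 19 'b': at 9  → match P2@[14:19],P3@[16:19]
pos 20 'a': at 0 ·f
pos 21 'b': at 4
pos 22 'b': at 5
pos 23 'b': at 6
pos 24 'b': at 7
pos 25 'd': at 8
pos 26 'b': at 9  → match P2@[21:26],P3@[23:26]
pos 27 'c': at 3 ·f  → match P1@[27:27]
pos 28 'b': at 4 ·f
pos 29 'a': at 0 ·f
pos 30 'd': at 1
pos 31 'c': at 2  → match P0@[30:31],P1@[31:31]
pos 32 'a': at 0 ·f
pos 33 'c': at 3  → match P1@[33:33]

Matches: [[0,1],[3,0],[3,1],[9,2],[9,3],[12,1],[19,2],[19,3],[26,2],[26,3],[27,1],[31,0],[31,1],[33,1]]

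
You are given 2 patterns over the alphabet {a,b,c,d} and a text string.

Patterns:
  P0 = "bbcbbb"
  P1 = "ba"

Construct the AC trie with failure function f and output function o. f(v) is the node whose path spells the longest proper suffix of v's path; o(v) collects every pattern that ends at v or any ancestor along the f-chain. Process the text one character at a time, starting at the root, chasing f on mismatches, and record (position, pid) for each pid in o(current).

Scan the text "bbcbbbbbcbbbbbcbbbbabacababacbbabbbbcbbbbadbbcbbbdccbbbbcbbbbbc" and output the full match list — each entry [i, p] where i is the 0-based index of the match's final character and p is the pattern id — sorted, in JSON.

Construct AC machine:
Trie (insert patterns):
  n0 'ε': b→1
  n1 'b': a→7 b→2
  n2 'bb': c→3
  n3 'bbc': b→4
  n4 'bbcb': b→5
  n5 'bbcbb': b→6
  n6 'bbcbbb': ·  ←P0
  n7 'ba': ·  ←P1

Failure links (BFS by depth):
  fail(1) 'b': from fail(0)=0 chase 'b': 0 ⇒ 0;  out=∅∪out(0)=∅
  fail(2) 'bb': from fail(1)=0 chase 'b': 0 ⇒ 1;  out=∅∪out(1)=∅
  fail(7) 'ba': from fail(1)=0 chase 'a': 0 ⇒ 0;  out={1}∪out(0)={1}
  fail(3) 'bbc': from fail(2)=1 chase 'c': 1→0 ⇒ 0;  out=∅∪out(0)=∅
  fail(4) 'bbcb': from fail(3)=0 chase 'b': 0 ⇒ 1;  out=∅∪out(1)=∅
  fail(5) 'bbcbb': from fail(4)=1 chase 'b': 1 ⇒ 2;  out=∅∪out(2)=∅
  fail(6) 'bbcbbb': from fail(5)=2 chase 'b': 2→1 ⇒ 2;  out={0}∪out(2)={0}

Text stream:
pos 0 'b': at 1
pos 1 'b': at 2
pos 2 'c': at 3
pos 3 'b': at 4
pos 4 'b': at 5
pos 5 'b': at 6  → match P0@[0:5]
pos 6 'b': at 2 (via fail)
pos 7 'b': at 2 (via fail)
pos 8 'c': at 3
pos 9 'b': at 4
pos 10 'b': at 5
pos 11 'b': at 6  → match P0@[6:11]
pos 12 'b': at 2 (via fail)
pos 13 'b': at 2 (via fail)
pos 14 'c': at 3
pos 15 'b': at 4
pos 16 'b': at 5
pos 17 'b': at 6  → match P0@[12:17]
pos 18 'b': at 2 (via fail)
pos 19 'a': at 7 (via fail)  → match P1@[18:19]
pos 20 'b': at 1 (via fail)
pos 21 'a': at 7  → match P1@[20:21]
pos 22 'c': at 0 (via fail)
pos 23 'a': at 0
pos 24 'b': at 1
pos 25 'a': at 7  → match P1@[24:25]
pos 26 'b': at 1 (via fail)
pos 27 'a': at 7  → match P1@[26:27]
pos 28 'c': at 0 (via fail)
pos 29 'b': at 1
pos 30 'b': at 2
pos 31 'a': at 7 (via fail)  → match P1@[30:31]
pos 32 'b': at 1 (via fail)
pos 33 'b': at 2
pos 34 'b': at 2 (via fail)
pos 35 'b': at 2 (via fail)
pos 36 'c': at 3
pos 37 'b': at 4
pos 38 'b': at 5
pos 39 'b': at 6  → match P0@[34:39]
pos 40 'b': at 2 (via fail)
pos 41 'a': at 7 (via fail)  → match P1@[40:41]
pos 42 'd': at 0 (via fail)
pos 43 'b': at 1
pos 44 'b': at 2
pos 45 'c': at 3
pos 46 'b': at 4
pos 47 'b': at 5
pos 48 'b': at 6  → match P0@[43:48]
pos 49 'd': at 0 (via fail)
pos 50 'c': at 0
pos 51 'c': at 0
pos 52 'b': at 1
pos 53 'b': at 2
pos 54 'b': at 2 (via fail)
pos 55 'b': at 2 (via fail)
pos 56 'c': at 3
pos 57 'b': at 4
pos 58 'b': at 5
pos 59 'b': at 6  → match P0@[54:59]
pos 60 'b': at 2 (via fail)
pos 61 'b': at 2 (via fail)
pos 62 'c': at 3

All matches (sorted): [[5,0],[11,0],[17,0],[19,1],[21,1],[25,1],[27,1],[31,1],[39,0],[41,1],[48,0],[59,0]]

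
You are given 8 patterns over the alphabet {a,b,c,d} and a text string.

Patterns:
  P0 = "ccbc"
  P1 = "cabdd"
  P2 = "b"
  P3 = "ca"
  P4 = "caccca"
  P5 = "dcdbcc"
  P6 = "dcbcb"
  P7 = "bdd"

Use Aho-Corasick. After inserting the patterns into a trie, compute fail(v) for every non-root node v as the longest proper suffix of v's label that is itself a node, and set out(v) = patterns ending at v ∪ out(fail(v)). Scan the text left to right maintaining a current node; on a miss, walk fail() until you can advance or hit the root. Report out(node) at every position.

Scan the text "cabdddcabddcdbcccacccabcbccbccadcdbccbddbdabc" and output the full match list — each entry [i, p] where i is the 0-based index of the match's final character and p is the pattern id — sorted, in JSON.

Construct AC machine:
Trie (insert patterns):
  0='ε' goto b→9 c→1 d→14
  1='c' goto a→5 c→2
  2='cc' goto b→3
  3='ccb' goto c→4
  4='ccbc' goto ·  ←P0
  5='ca' goto b→6 c→10  ←P3
  6='cab' goto d→7
  7='cabd' goto d→8
  8='cabdd' goto ·  ←P1
  9='b' goto d→23  ←P2
  10='cac' goto c→11
  11='cacc' goto c→12
  12='caccc' goto a→13
  13='caccca' goto ·  ←P4
  14='d' goto c→15
  15='dc' goto b→20 d→16
  16='dcd' goto b→17
  17='dcdb' goto c→18
  18='dcdbc' goto c→19
  19='dcdbcc' goto ·  ←P5
  20='dcb' goto c→21
  21='dcbc' goto b→22
  22='dcbcb' goto ·  ←P6
  23='bd' goto d→24
  24='bdd' goto ·  ←P7

Failure links (BFS by depth):
  fail(1) 'c': from fail(0)=0 chase 'c': 0 ⇒ 0;  out=∅∪out(0)=∅
  fail(9) 'b': from fail(0)=0 chase 'b': 0 ⇒ 0;  out={2}∪out(0)={2}
  fail(14) 'd': from fail(0)=0 chase 'd': 0 ⇒ 0;  out=∅∪out(0)=∅
  fail(2) 'cc': from fail(1)=0 chase 'c': 0 ⇒ 1;  out=∅∪out(1)=∅
  fail(5) 'ca': from fail(1)=0 chase 'a': 0 ⇒ 0;  out={3}∪out(0)={3}
  fail(15) 'dc': from fail(14)=0 chase 'c': 0 ⇒ 1;  out=∅∪out(1)=∅
  fail(23) 'bd': from fail(9)=0 chase 'd': 0 ⇒ 14;  out=∅∪out(14)=∅
  fail(3) 'ccb': from fail(2)=1 chase 'b': 1→0 ⇒ 9;  out=∅∪out(9)={2}
  fail(6) 'cab': from fail(5)=0 chase 'b': 0 ⇒ 9;  out=∅∪out(9)={2}
  fail(10) 'cac': from fail(5)=0 chase 'c': 0 ⇒ 1;  out=∅∪out(1)=∅
  fail(16) 'dcd': from fail(15)=1 chase 'd': 1→0 ⇒ 14;  out=∅∪out(14)=∅
  fail(20) 'dcb': from fail(15)=1 chase 'b': 1→0 ⇒ 9;  out=∅∪out(9)={2}
  fail(24) 'bdd': from fail(23)=14 chase 'd': 14→0 ⇒ 14;  out={7}∪out(14)={7}
  fail(4) 'ccbc': from fail(3)=9 chase 'c': 9→0 ⇒ 1;  out={0}∪out(1)={0}
  fail(7) 'cabd': from fail(6)=9 chase 'd': 9 ⇒ 23;  out=∅∪out(23)=∅
  fail(11) 'cacc': from fail(10)=1 chase 'c': 1 ⇒ 2;  out=∅∪out(2)=∅
  fail(17) 'dcdb': from fail(16)=14 chase 'b': 14→0 ⇒ 9;  out=∅∪out(9)={2}
  fail(21) 'dcbc': from fail(20)=9 chase 'c': 9→0 ⇒ 1;  out=∅∪out(1)=∅
  fail(8) 'cabdd': from fail(7)=23 chase 'd': 23 ⇒ 24;  out={1}∪out(24)={1,7}
  fail(12) 'caccc': from fail(11)=2 chase 'c': 2→1 ⇒ 2;  out=∅∪out(2)=∅
  fail(18) 'dcdbc': from fail(17)=9 chase 'c': 9→0 ⇒ 1;  out=∅∪out(1)=∅
  fail(22) 'dcbcb': from fail(21)=1 chase 'b': 1→0 ⇒ 9;  out={6}∪out(9)={2,6}
  fail(13) 'caccca': from fail(12)=2 chase 'a': 2→1 ⇒ 5;  out={4}∪out(5)={3,4}
  fail(19) 'dcdbcc': from fail(18)=1 chase 'c': 1 ⇒ 2;  out={5}∪out(2)={5}

Run:
i=0 'c': node 0→1
i=1 'a': node 1→5  → match P3@[0:1]
i=2 'b': node 5→6  → match P2@[2:2]
i=3 'd': node 6→7
i=4 'd': node 7→8  → match P1@[0:4],P7@[2:4]
i=5 'd': node 8→14 (fail-walked)
i=6 'c': node 14→15
i=7 'a': node 15→5 (fail-walked)  → match P3@[6:7]
i=8 'b': node 5→6  → match P2@[8:8]
i=9 'd': node 6→7
i=10 'd': node 7→8  → match P1@[6:10],P7@[8:10]
i=11 'c': node 8→15 (fail-walked)
i=12 'd': node 15→16
i=13 'b': node 16→17  → match P2@[13:13]
i=14 'c': node 17→18
i=15 'c': node 18→19  → match P5@[10:15]
i=16 'c': node 19→2 (fail-walked)
i=17 'a': node 2→5 (fail-walked)  → match P3@[16:17]
i=18 'c': node 5→10
i=19 'c': node 10→11
i=20 'c': node 11→12
i=21 'a': node 12→13  → match P3@[20:21],P4@[16:21]
i=22 'b': node 13→6 (fail-walked)  → match P2@[22:22]
i=23 'c': node 6→1 (fail-walked)
i=24 'b': node 1→9 (fail-walked)  → match P2@[24:24]
i=25 'c': node 9→1 (fail-walked)
i=26 'c': node 1→2
i=27 'b': node 2→3  → match P2@[27:27]
i=28 'c': node 3→4  → match P0@[25:28]
i=29 'c': node 4→2 (fail-walked)
i=30 'a': node 2→5 (fail-walked)  → match P3@[29:30]
i=31 'd': node 5→14 (fail-walked)
i=32 'c': node 14→15
i=33 'd': node 15→16
i=34 'b': node 16→17  → match P2@[34:34]
i=35 'c': node 17→18
i=36 'c': node 18→19  → match P5@[31:36]
i=37 'b': node 19→3 (fail-walked)  → match P2@[37:37]
i=38 'd': node 3→23 (fail-walked)
i=39 'd': node 23→24  → match P7@[37:39]
i=40 'b': node 24→9 (fail-walked)  → match P2@[40:40]
i=41 'd': node 9→23
i=42 'a': node 23→0 (fail-walked)
i=43 'b': node 0→9  → match P2@[43:43]
i=44 'c': node 9→1 (fail-walked)

All matches (sorted): [[1,3],[2,2],[4,1],[4,7],[7,3],[8,2],[10,1],[10,7],[13,2],[15,5],[17,3],[21,3],[21,4],[22,2],[24,2],[27,2],[28,0],[30,3],[34,2],[36,5],[37,2],[39,7],[40,2],[43,2]]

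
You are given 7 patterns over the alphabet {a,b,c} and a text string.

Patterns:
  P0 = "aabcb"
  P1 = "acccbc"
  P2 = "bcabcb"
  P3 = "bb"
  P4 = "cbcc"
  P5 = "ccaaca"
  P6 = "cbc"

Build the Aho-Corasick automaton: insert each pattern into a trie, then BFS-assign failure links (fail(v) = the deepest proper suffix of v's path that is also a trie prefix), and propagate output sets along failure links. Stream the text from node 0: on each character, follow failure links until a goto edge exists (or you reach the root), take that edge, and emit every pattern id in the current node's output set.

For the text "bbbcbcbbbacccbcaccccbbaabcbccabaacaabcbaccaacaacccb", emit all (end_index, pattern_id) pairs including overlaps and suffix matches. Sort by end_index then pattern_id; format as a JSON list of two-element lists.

Build automaton:
Trie (insert patterns):
  0='ε' goto a→1 b→11 c→18
  1='a' goto a→2 c→6
  2='aa' goto b→3
  3='aab' goto c→4
  4='aabc' goto b→5
  5='aabcb' goto ·  ←P0
  6='ac' goto c→7
  7='acc' goto c→8
  8='accc' goto b→9
  9='acccb' goto c→10
  10='acccbc' goto ·  ←P1
  11='b' goto b→17 c→12
  12='bc' goto a→13
  13='bca' goto b→14
  14='bcab' goto c→15
  15='bcabc' goto b→16
  16='bcabcb' goto ·  ←P2
  17='bb' goto ·  ←P3
  18='c' goto b→19 c→22
  19='cb' goto c→20
  20='cbc' goto c→21  ←P6
  21='cbcc' goto ·  ←P4
  22='cc' goto a→23
  23='cca' goto a→24
  24='ccaa' goto c→25
  25='ccaac' goto a→26
  26='ccaaca' goto ·  ←P5

Failure links (BFS by depth):
  n1('a'): parent n0 fail=0; on 'a' 0 → fail=0;  out ∅∪∅=∅
  n11('b'): parent n0 fail=0; on 'b' 0 → fail=0;  out ∅∪∅=∅
  n18('c'): parent n0 fail=0; on 'c' 0 → fail=0;  out ∅∪∅=∅
  n2('aa'): parent n1 fail=0; on 'a' 0 → fail=1;  out ∅∪∅=∅
  n6('ac'): parent n1 fail=0; on 'c' 0 → fail=18;  out ∅∪∅=∅
  n12('bc'): parent n11 fail=0; on 'c' 0 → fail=18;  out ∅∪∅=∅
  n17('bb'): parent n11 fail=0; on 'b' 0 → fail=11;  out {3}∪∅={3}
  n19('cb'): parent n18 fail=0; on 'b' 0 → fail=11;  out ∅∪∅=∅
  n22('cc'): parent n18 fail=0; on 'c' 0 → fail=18;  out ∅∪∅=∅
  n3('aab'): parent n2 fail=1; on 'b' 1→0 → fail=11;  out ∅∪∅=∅
  n7('acc'): parent n6 fail=18; on 'c' 18 → fail=22;  out ∅∪∅=∅
  n13('bca'): parent n12 fail=18; on 'a' 18→0 → fail=1;  out ∅∪∅=∅
  n20('cbc'): parent n19 fail=11; on 'c' 11 → fail=12;  out {6}∪∅={6}
  n23('cca'): parent n22 fail=18; on 'a' 18→0 → fail=1;  out ∅∪∅=∅
  n4('aabc'): parent n3 fail=11; on 'c' 11 → fail=12;  out ∅∪∅=∅
  n8('accc'): parent n7 fail=22; on 'c' 22→18 → fail=22;  out ∅∪∅=∅
  n14('bcab'): parent n13 fail=1; on 'b' 1→0 → fail=11;  out ∅∪∅=∅
  n21('cbcc'): parent n20 fail=12; on 'c' 12→18 → fail=22;  out {4}∪∅={4}
  n24('ccaa'): parent n23 fail=1; on 'a' 1 → fail=2;  out ∅∪∅=∅
  n5('aabcb'): parent n4 fail=12; on 'b' 12→18 → fail=19;  out {0}∪∅={0}
  n9('acccb'): parent n8 fail=22; on 'b' 22→18 → fail=19;  out ∅∪∅=∅
  n15('bcabc'): parent n14 fail=11; on 'c' 11 → fail=12;  out ∅∪∅=∅
  n25('ccaac'): parent n24 fail=2; on 'c' 2→1 → fail=6;  out ∅∪∅=∅
  n10('acccbc'): parent n9 fail=19; on 'c' 19 → fail=20;  out {1}∪{6}={1,6}
  n16('bcabcb'): parent n15 fail=12; on 'b' 12→18 → fail=19;  out {2}∪∅={2}
  n26('ccaaca'): parent n25 fail=6; on 'a' 6→18→0 → fail=1;  out {5}∪∅={5}

Run:
[0] read 'b'  n0⇒n11
[1] read 'b'  n11⇒n17  emit P3@[0:1]
[2] read 'b'  n17⇒n17 ·f  emit P3@[1:2]
[3] read 'c'  n17⇒n12 ·f
[4] read 'b'  n12⇒n19 ·f
[5] read 'c'  n19⇒n20  emit P6@[3:5]
[6] read 'b'  n20⇒n19 ·f
[7] read 'b'  n19⇒n17 ·f  emit P3@[6:7]
[8] read 'b'  n17⇒n17 ·f  emit P3@[7:8]
[9] read 'a'  n17⇒n1 ·f
[10] read 'c'  n1⇒n6
[11] read 'c'  n6⇒n7
[12] read 'c'  n7⇒n8
[13] read 'b'  n8⇒n9
[14] read 'c'  n9⇒n10  emit P1@[9:14],P6@[12:14]
[15] read 'a'  n10⇒n13 ·f
[16] read 'c'  n13⇒n6 ·f
[17] read 'c'  n6⇒n7
[18] read 'c'  n7⇒n8
[19] read 'c'  n8⇒n22 ·f
[20] read 'b'  n22⇒n19 ·f
[21] read 'b'  n19⇒n17 ·f  emit P3@[20:21]
[22] read 'a'  n17⇒n1 ·f
[23] read 'a'  n1⇒n2
[24] read 'b'  n2⇒n3
[25] read 'c'  n3⇒n4
[26] read 'b'  n4⇒n5  emit P0@[22:26]
[27] read 'c'  n5⇒n20 ·f  emit P6@[25:27]
[28] read 'c'  n20⇒n21  emit P4@[25:28]
[29] read 'a'  n21⇒n23 ·f
[30] read 'b'  n23⇒n11 ·f
[31] read 'a'  n11⇒n1 ·f
[32] read 'a'  n1⇒n2
[33] read 'c'  n2⇒n6 ·f
[34] read 'a'  n6⇒n1 ·f
[35] read 'a'  n1⇒n2
[36] read 'b'  n2⇒n3
[37] read 'c'  n3⇒n4
[38] read 'b'  n4⇒n5  emit P0@[34:38]
[39] read 'a'  n5⇒n1 ·f
[40] read 'c'  n1⇒n6
[41] read 'c'  n6⇒n7
[42] read 'a'  n7⇒n23 ·f
[43] read 'a'  n23⇒n24
[44] read 'c'  n24⇒n25
[45] read 'a'  n25⇒n26  emit P5@[40:45]
[46] read 'a'  n26⇒n2 ·f
[47] read 'c'  n2⇒n6 ·f
[48] read 'c'  n6⇒n7
[49] read 'c'  n7⇒n8
[50] read 'b'  n8⇒n9

All matches (sorted): [[1,3],[2,3],[5,6],[7,3],[8,3],[14,1],[14,6],[21,3],[26,0],[27,6],[28,4],[38,0],[45,5]]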